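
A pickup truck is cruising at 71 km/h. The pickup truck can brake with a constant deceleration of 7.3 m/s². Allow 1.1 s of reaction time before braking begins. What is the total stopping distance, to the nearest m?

Total stopping distance ≈ 48 m

71 km/h ÷ 3.6 = 19.7222 m/s.
Reaction distance = v·t_r = 19.7222 × 1.1 = 21.694 m.
Braking distance = v²/(2a) = 19.7222² / (2 × 7.300) = 388.965 / 14.600 = 26.641 m.
Total = 21.694 + 26.641 = 48.335 m.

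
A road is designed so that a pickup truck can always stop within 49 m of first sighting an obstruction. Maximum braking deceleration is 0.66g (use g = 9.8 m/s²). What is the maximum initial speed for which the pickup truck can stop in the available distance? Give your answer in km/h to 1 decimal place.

Maximum speed ≈ 90.6 km/h

a = 0.66 × 9.8 = 6.468 m/s².
v²/(2a) = d ⇒ v = √(2 × 6.468 × 49) = √633.86 = 25.1766 m/s.
25.1766 m/s × 3.6 = 90.636 km/h.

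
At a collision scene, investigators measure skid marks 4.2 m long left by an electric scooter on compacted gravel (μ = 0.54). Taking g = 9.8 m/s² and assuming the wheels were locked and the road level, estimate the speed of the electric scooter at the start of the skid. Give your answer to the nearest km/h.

Deceleration a = μg = 0.54 × 9.8 = 5.292 m/s².
v = √(2a·d) = √(2 × 5.292 × 4.2) = √44.453 = 6.6673 m/s.
= 6.6673 × 3.6 = 24.002 km/h.

Initial speed ≈ 24 km/h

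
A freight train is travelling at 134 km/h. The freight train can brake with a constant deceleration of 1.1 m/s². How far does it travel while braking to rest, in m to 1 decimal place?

Braking distance ≈ 629.8 m

134 km/h ÷ 3.6 = 37.2222 m/s.
Braking distance = v²/(2a) = 37.2222² / (2 × 1.100) = 1385.492 / 2.200 = 629.769 m.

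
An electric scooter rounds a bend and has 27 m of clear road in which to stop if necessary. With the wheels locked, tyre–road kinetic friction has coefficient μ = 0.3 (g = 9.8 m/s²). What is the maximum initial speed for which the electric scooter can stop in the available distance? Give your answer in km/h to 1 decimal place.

Maximum speed ≈ 45.4 km/h

a = μg = 0.3 × 9.8 = 2.940 m/s².
v²/(2a) = d ⇒ v = √(2 × 2.940 × 27) = √158.76 = 12.6000 m/s.
12.6000 m/s × 3.6 = 45.360 km/h.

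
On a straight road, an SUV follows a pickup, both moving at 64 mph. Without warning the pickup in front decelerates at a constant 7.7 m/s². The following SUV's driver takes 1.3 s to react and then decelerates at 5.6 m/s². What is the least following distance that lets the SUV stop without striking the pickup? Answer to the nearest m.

64 mph × 0.44704 = 28.6106 m/s.
Leader travels v²/(2a_L) = 818.566 / 15.400 = 53.154 m before stopping.
Follower covers v·t_r = 28.6106 × 1.3 = 37.194 m while reacting, then v²/(2a_F) = 818.566 / 11.200 = 73.086 m while braking, for a total of 37.194 + 73.086 = 110.280 m.
Since a_F ≤ a_L and the follower starts braking later, the follower is never slower than the leader, so the closest approach is when both have stopped.
Minimum gap = 110.280 − 53.154 = 57.126 m.

Minimum gap ≈ 57 m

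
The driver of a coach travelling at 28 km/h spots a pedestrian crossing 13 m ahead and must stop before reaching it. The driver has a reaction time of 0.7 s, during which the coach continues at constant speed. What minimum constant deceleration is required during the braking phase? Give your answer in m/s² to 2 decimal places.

28 km/h ÷ 3.6 = 7.7778 m/s.
Distance covered during reaction = 7.7778 × 0.7 = 5.444 m.
Distance available for braking: 13 − 5.444 = 7.556 m.
v² = 2a·d ⇒ a = v²/(2d) = 7.7778² / (2 × 7.556) = 60.494 / 15.112 = 4.0030 m/s².

Required deceleration ≈ 4.00 m/s²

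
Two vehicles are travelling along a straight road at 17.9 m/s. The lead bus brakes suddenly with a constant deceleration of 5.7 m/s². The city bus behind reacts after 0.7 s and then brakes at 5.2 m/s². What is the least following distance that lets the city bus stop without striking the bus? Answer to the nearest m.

Minimum gap ≈ 15 m

Leader travels v²/(2a_L) = 320.410 / 11.400 = 28.106 m before stopping.
Follower covers v·t_r = 17.9000 × 0.7 = 12.530 m while reacting, then v²/(2a_F) = 320.410 / 10.400 = 30.809 m while braking, for a total of 12.530 + 30.809 = 43.339 m.
Since a_F ≤ a_L and the follower starts braking later, the follower is never slower than the leader, so the closest approach is when both have stopped.
Minimum gap = 43.339 − 28.106 = 15.233 m.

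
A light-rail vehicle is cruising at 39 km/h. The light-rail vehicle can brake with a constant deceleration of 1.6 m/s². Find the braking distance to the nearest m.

Braking distance ≈ 37 m

39 km/h ÷ 3.6 = 10.8333 m/s.
Braking distance = v²/(2a) = 10.8333² / (2 × 1.600) = 117.360 / 3.200 = 36.675 m.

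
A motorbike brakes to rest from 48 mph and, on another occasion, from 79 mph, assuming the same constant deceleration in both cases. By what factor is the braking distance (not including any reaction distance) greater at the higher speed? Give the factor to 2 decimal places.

Braking distance d = v²/(2a), so with a fixed, d ∝ v².
Factor = (79/48)² = 1.6458² = 2.7087.

Factor ≈ 2.71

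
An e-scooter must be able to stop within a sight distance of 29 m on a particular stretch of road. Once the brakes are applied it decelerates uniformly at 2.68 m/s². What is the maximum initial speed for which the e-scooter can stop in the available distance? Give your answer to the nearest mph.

Maximum speed ≈ 28 mph

v²/(2a) = d ⇒ v = √(2 × 2.680 × 29) = √155.44 = 12.4676 m/s.
12.4676 m/s ÷ 0.44704 = 27.889 mph.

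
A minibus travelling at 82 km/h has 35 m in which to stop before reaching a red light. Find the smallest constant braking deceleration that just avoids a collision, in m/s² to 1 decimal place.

82 km/h ÷ 3.6 = 22.7778 m/s.
v² = 2a·d ⇒ a = v²/(2d) = 22.7778² / (2 × 35.000) = 518.828 / 70.000 = 7.4118 m/s².

Required deceleration ≈ 7.4 m/s²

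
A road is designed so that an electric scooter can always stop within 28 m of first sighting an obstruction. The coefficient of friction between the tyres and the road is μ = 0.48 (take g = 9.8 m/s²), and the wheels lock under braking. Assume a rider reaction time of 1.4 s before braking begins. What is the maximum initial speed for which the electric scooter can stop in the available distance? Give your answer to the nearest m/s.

Maximum speed ≈ 11 m/s

a = μg = 0.48 × 9.8 = 4.704 m/s².
Stopping distance: v·t_r + v²/(2a) = 28 with t_r = 1.4 s and a = 4.704 m/s².
So v² + 13.171 v − 263.42 = 0.
Positive root: v = −a·t_r + √((a·t_r)² + 2a·d) = −6.586 + √(43.375 + 263.42) = 10.9296 m/s.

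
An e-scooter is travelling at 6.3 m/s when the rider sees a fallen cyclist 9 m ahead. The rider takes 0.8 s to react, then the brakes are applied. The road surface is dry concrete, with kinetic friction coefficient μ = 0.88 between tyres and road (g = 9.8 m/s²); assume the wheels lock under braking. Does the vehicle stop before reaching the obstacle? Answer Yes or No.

Yes

a = μg = 0.88 × 9.8 = 8.624 m/s².
Reaction distance = 6.3000 × 0.8 = 5.040 m.
Braking distance = v²/(2a) = 39.690 / 17.248 = 2.301 m.
Total stopping distance = 5.040 + 2.301 = 7.341 m, vs 9 m available — it stops with 9 − 7.341 = 1.659 m to spare.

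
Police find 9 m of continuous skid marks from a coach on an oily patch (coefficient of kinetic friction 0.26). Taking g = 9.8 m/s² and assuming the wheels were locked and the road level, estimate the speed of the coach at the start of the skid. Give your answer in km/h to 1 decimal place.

Initial speed ≈ 24.4 km/h

Deceleration a = μg = 0.26 × 9.8 = 2.548 m/s².
v = √(2a·d) = √(2 × 2.548 × 9) = √45.864 = 6.7723 m/s.
= 6.7723 × 3.6 = 24.380 km/h.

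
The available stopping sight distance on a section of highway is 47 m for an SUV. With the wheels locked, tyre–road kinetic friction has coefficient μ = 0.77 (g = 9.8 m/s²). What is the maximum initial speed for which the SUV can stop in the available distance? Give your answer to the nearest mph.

a = μg = 0.77 × 9.8 = 7.546 m/s².
v²/(2a) = d ⇒ v = √(2 × 7.546 × 47) = √709.32 = 26.6331 m/s.
26.6331 m/s ÷ 0.44704 = 59.577 mph.

Maximum speed ≈ 60 mph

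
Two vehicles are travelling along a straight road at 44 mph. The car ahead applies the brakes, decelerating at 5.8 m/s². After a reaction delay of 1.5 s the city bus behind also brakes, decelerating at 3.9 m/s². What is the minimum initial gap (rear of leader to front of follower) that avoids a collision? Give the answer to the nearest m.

44 mph × 0.44704 = 19.6698 m/s.
Leader travels v²/(2a_L) = 386.901 / 11.600 = 33.354 m before stopping.
Follower covers v·t_r = 19.6698 × 1.5 = 29.505 m while reacting, then v²/(2a_F) = 386.901 / 7.800 = 49.603 m while braking, for a total of 29.505 + 49.603 = 79.108 m.
Since a_F ≤ a_L and the follower starts braking later, the follower is never slower than the leader, so the closest approach is when both have stopped.
Minimum gap = 79.108 − 33.354 = 45.754 m.

Minimum gap ≈ 46 m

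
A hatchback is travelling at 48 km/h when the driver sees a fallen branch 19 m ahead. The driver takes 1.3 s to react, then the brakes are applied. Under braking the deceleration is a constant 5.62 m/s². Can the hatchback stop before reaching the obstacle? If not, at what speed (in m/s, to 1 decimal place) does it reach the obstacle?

No — it strikes the obstacle at 12.6 m/s

48 km/h ÷ 3.6 = 13.3333 m/s.
Reaction distance = 13.3333 × 1.3 = 17.333 m.
Braking distance needed to stop: v²/(2a) = 177.777 / 11.240 = 15.816 m, so total needed = 17.333 + 15.816 = 33.149 m > 19 m — it cannot stop.
Distance remaining when braking begins: 19 − 17.333 = 1.667 m.
v² = v₀² − 2a·d = 177.777 − 2 × 5.620 × 1.667 = 159.040 m²/s².
v = √159.040 = 12.611 m/s.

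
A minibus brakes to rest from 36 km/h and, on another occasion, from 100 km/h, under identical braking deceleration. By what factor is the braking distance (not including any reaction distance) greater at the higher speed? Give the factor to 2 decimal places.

Factor ≈ 7.72

Braking distance d = v²/(2a), so with a fixed, d ∝ v².
Factor = (100/36)² = 2.7778² = 7.7162.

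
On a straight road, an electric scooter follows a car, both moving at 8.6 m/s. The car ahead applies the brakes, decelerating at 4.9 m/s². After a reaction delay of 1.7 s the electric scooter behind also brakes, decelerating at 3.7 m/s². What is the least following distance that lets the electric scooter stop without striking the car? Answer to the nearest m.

Minimum gap ≈ 17 m

Leader travels v²/(2a_L) = 73.960 / 9.800 = 7.547 m before stopping.
Follower covers v·t_r = 8.6000 × 1.7 = 14.620 m while reacting, then v²/(2a_F) = 73.960 / 7.400 = 9.995 m while braking, for a total of 14.620 + 9.995 = 24.615 m.
Since a_F ≤ a_L and the follower starts braking later, the follower is never slower than the leader, so the closest approach is when both have stopped.
Minimum gap = 24.615 − 7.547 = 17.068 m.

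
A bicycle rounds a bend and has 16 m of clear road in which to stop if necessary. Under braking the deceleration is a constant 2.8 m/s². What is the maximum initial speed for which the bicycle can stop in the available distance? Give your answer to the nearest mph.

Maximum speed ≈ 21 mph

v²/(2a) = d ⇒ v = √(2 × 2.800 × 16) = √89.60 = 9.4657 m/s.
9.4657 m/s ÷ 0.44704 = 21.174 mph.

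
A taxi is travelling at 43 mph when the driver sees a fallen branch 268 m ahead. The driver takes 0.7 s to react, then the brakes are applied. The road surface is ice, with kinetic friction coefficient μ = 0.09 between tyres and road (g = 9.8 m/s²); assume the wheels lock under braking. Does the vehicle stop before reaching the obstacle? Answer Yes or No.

43 mph × 0.44704 = 19.2227 m/s.
a = μg = 0.09 × 9.8 = 0.882 m/s².
Reaction distance = 19.2227 × 0.7 = 13.456 m.
Braking distance = v²/(2a) = 369.512 / 1.764 = 209.474 m.
Total stopping distance = 13.456 + 209.474 = 222.930 m, vs 268 m available — it stops with 268 − 222.930 = 45.070 m to spare.

Yes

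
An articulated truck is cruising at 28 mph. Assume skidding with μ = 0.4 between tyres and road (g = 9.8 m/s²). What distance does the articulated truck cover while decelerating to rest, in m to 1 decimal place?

28 mph × 0.44704 = 12.5171 m/s.
a = μg = 0.4 × 9.8 = 3.920 m/s².
Braking distance = v²/(2a) = 12.5171² / (2 × 3.920) = 156.678 / 7.840 = 19.984 m.

Braking distance ≈ 20.0 m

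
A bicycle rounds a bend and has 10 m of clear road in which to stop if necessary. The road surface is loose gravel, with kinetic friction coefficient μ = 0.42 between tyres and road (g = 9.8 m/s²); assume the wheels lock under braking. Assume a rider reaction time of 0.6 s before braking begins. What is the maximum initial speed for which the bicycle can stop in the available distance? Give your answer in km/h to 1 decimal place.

Maximum speed ≈ 25.0 km/h

a = μg = 0.42 × 9.8 = 4.116 m/s².
Stopping distance: v·t_r + v²/(2a) = 10 with t_r = 0.6 s and a = 4.116 m/s².
So v² + 4.939 v − 82.32 = 0.
Positive root: v = −a·t_r + √((a·t_r)² + 2a·d) = −2.470 + √(6.101 + 82.32) = 6.9332 m/s.
6.9332 m/s × 3.6 = 24.960 km/h.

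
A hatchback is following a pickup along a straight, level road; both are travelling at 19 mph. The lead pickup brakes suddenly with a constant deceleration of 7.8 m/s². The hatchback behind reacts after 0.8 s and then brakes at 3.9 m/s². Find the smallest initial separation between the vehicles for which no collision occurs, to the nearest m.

Minimum gap ≈ 11 m

19 mph × 0.44704 = 8.4938 m/s.
Leader travels v²/(2a_L) = 72.145 / 15.600 = 4.625 m before stopping.
Follower covers v·t_r = 8.4938 × 0.8 = 6.795 m while reacting, then v²/(2a_F) = 72.145 / 7.800 = 9.249 m while braking, for a total of 6.795 + 9.249 = 16.044 m.
Since a_F ≤ a_L and the follower starts braking later, the follower is never slower than the leader, so the closest approach is when both have stopped.
Minimum gap = 16.044 − 4.625 = 11.419 m.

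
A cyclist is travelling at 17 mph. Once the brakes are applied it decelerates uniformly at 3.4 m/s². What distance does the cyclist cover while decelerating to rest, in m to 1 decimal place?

17 mph × 0.44704 = 7.5997 m/s.
Braking distance = v²/(2a) = 7.5997² / (2 × 3.400) = 57.755 / 6.800 = 8.493 m.

Braking distance ≈ 8.5 m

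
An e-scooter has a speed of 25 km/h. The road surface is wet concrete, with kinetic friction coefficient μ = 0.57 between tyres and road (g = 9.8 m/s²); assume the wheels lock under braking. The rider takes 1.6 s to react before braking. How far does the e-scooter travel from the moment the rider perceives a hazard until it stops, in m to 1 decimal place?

25 km/h ÷ 3.6 = 6.9444 m/s.
a = μg = 0.57 × 9.8 = 5.586 m/s².
Reaction distance = v·t_r = 6.9444 × 1.6 = 11.111 m.
Braking distance = v²/(2a) = 6.9444² / (2 × 5.586) = 48.225 / 11.172 = 4.317 m.
Total = 11.111 + 4.317 = 15.428 m.

Total stopping distance ≈ 15.4 m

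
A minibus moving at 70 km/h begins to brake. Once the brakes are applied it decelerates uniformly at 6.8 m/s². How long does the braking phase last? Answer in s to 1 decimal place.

70 km/h ÷ 3.6 = 19.4444 m/s.
Braking time = v/a = 19.4444 / 6.800 = 2.859 s.

Braking time ≈ 2.9 s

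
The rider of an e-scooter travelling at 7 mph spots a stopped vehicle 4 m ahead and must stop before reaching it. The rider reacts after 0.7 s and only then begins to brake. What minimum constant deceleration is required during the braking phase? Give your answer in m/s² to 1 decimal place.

7 mph × 0.44704 = 3.1293 m/s.
Distance covered during reaction = 3.1293 × 0.7 = 2.191 m.
Distance available for braking: 4 − 2.191 = 1.809 m.
v² = 2a·d ⇒ a = v²/(2d) = 3.1293² / (2 × 1.809) = 9.793 / 3.618 = 2.7067 m/s².

Required deceleration ≈ 2.7 m/s²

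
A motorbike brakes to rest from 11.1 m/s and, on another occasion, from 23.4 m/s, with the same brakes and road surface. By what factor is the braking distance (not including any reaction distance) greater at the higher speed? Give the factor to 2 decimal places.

Braking distance d = v²/(2a), so with a fixed, d ∝ v².
Factor = (23.4/11.1)² = 2.1081² = 4.4441.

Factor ≈ 4.44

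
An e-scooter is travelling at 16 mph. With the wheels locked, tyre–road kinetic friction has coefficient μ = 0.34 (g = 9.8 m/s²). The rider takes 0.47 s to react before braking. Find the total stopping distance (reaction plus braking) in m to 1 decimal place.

16 mph × 0.44704 = 7.1526 m/s.
a = μg = 0.34 × 9.8 = 3.332 m/s².
Reaction distance = v·t_r = 7.1526 × 0.47 = 3.362 m.
Braking distance = v²/(2a) = 7.1526² / (2 × 3.332) = 51.160 / 6.664 = 7.677 m.
Total = 3.362 + 7.677 = 11.039 m.

Total stopping distance ≈ 11.0 m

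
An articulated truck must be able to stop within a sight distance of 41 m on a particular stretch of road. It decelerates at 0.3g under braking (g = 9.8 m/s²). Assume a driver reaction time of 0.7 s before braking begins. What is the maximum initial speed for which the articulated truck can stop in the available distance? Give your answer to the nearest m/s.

a = 0.3 × 9.8 = 2.940 m/s².
Stopping distance: v·t_r + v²/(2a) = 41 with t_r = 0.7 s and a = 2.940 m/s².
So v² + 4.116 v − 241.08 = 0.
Positive root: v = −a·t_r + √((a·t_r)² + 2a·d) = −2.058 + √(4.235 + 241.08) = 13.6045 m/s.

Maximum speed ≈ 14 m/s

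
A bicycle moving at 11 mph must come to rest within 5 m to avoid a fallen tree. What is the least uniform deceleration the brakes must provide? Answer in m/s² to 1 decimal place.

11 mph × 0.44704 = 4.9174 m/s.
v² = 2a·d ⇒ a = v²/(2d) = 4.9174² / (2 × 5.000) = 24.181 / 10.000 = 2.4181 m/s².

Required deceleration ≈ 2.4 m/s²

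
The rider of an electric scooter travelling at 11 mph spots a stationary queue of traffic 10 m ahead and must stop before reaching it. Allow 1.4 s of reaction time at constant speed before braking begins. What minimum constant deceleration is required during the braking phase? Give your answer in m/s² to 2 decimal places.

11 mph × 0.44704 = 4.9174 m/s.
Distance covered during reaction = 4.9174 × 1.4 = 6.884 m.
Distance available for braking: 10 − 6.884 = 3.116 m.
v² = 2a·d ⇒ a = v²/(2d) = 4.9174² / (2 × 3.116) = 24.181 / 6.232 = 3.8801 m/s².

Required deceleration ≈ 3.88 m/s²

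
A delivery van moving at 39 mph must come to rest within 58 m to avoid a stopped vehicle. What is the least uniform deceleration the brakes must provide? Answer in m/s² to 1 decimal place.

Required deceleration ≈ 2.6 m/s²

39 mph × 0.44704 = 17.4346 m/s.
v² = 2a·d ⇒ a = v²/(2d) = 17.4346² / (2 × 58.000) = 303.965 / 116.000 = 2.6204 m/s².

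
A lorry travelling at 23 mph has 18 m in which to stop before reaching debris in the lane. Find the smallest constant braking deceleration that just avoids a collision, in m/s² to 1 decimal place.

Required deceleration ≈ 2.9 m/s²

23 mph × 0.44704 = 10.2819 m/s.
v² = 2a·d ⇒ a = v²/(2d) = 10.2819² / (2 × 18.000) = 105.717 / 36.000 = 2.9366 m/s².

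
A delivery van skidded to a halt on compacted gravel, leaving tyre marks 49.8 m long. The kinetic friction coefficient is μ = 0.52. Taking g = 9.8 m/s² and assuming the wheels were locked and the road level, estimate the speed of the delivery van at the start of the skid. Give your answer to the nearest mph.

Initial speed ≈ 50 mph

Deceleration a = μg = 0.52 × 9.8 = 5.096 m/s².
v = √(2a·d) = √(2 × 5.096 × 49.8) = √507.562 = 22.5291 m/s.
= 22.5291 ÷ 0.44704 = 50.396 mph.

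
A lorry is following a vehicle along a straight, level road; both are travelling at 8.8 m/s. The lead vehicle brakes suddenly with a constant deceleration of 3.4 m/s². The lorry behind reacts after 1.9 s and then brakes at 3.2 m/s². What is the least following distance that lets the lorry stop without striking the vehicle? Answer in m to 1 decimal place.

Leader travels v²/(2a_L) = 77.440 / 6.800 = 11.388 m before stopping.
Follower covers v·t_r = 8.8000 × 1.9 = 16.720 m while reacting, then v²/(2a_F) = 77.440 / 6.400 = 12.100 m while braking, for a total of 16.720 + 12.100 = 28.820 m.
Since a_F ≤ a_L and the follower starts braking later, the follower is never slower than the leader, so the closest approach is when both have stopped.
Minimum gap = 28.820 − 11.388 = 17.432 m.

Minimum gap ≈ 17.4 m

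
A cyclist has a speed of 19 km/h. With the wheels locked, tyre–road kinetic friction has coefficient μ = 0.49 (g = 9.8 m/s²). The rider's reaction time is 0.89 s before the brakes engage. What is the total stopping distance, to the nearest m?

19 km/h ÷ 3.6 = 5.2778 m/s.
a = μg = 0.49 × 9.8 = 4.802 m/s².
Reaction distance = v·t_r = 5.2778 × 0.89 = 4.697 m.
Braking distance = v²/(2a) = 5.2778² / (2 × 4.802) = 27.855 / 9.604 = 2.900 m.
Total = 4.697 + 2.900 = 7.597 m.

Total stopping distance ≈ 8 m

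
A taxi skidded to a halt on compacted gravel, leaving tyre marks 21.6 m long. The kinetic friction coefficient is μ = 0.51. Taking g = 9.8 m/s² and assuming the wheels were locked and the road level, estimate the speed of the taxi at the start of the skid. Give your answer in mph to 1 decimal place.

Initial speed ≈ 32.9 mph

Deceleration a = μg = 0.51 × 9.8 = 4.998 m/s².
v = √(2a·d) = √(2 × 4.998 × 21.6) = √215.914 = 14.6940 m/s.
= 14.6940 ÷ 0.44704 = 32.870 mph.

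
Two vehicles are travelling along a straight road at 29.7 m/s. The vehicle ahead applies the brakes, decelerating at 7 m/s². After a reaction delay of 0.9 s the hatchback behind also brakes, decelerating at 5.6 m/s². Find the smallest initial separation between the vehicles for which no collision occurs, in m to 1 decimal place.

Minimum gap ≈ 42.5 m

Leader travels v²/(2a_L) = 882.090 / 14.000 = 63.006 m before stopping.
Follower covers v·t_r = 29.7000 × 0.9 = 26.730 m while reacting, then v²/(2a_F) = 882.090 / 11.200 = 78.758 m while braking, for a total of 26.730 + 78.758 = 105.488 m.
Since a_F ≤ a_L and the follower starts braking later, the follower is never slower than the leader, so the closest approach is when both have stopped.
Minimum gap = 105.488 − 63.006 = 42.482 m.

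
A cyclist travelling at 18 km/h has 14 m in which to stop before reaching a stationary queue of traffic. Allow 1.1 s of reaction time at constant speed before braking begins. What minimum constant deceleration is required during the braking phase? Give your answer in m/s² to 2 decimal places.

18 km/h ÷ 3.6 = 5.0000 m/s.
Distance covered during reaction = 5.0000 × 1.1 = 5.500 m.
Distance available for braking: 14 − 5.500 = 8.500 m.
v² = 2a·d ⇒ a = v²/(2d) = 5.0000² / (2 × 8.500) = 25.000 / 17.000 = 1.4706 m/s².

Required deceleration ≈ 1.47 m/s²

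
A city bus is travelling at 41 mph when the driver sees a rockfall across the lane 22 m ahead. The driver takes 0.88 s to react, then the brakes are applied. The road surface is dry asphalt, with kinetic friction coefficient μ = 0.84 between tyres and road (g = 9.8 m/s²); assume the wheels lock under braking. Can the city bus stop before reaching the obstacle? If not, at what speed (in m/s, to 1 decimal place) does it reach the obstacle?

41 mph × 0.44704 = 18.3286 m/s.
a = μg = 0.84 × 9.8 = 8.232 m/s².
Reaction distance = 18.3286 × 0.88 = 16.129 m.
Braking distance needed to stop: v²/(2a) = 335.938 / 16.464 = 20.404 m, so total needed = 16.129 + 20.404 = 36.533 m > 22 m — it cannot stop.
Distance remaining when braking begins: 22 − 16.129 = 5.871 m.
v² = v₀² − 2a·d = 335.938 − 2 × 8.232 × 5.871 = 239.278 m²/s².
v = √239.278 = 15.469 m/s.

No — it strikes the obstacle at 15.5 m/s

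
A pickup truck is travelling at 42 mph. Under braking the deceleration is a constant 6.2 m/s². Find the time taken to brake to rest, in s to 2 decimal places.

Braking time ≈ 3.03 s

42 mph × 0.44704 = 18.7757 m/s.
Braking time = v/a = 18.7757 / 6.200 = 3.028 s.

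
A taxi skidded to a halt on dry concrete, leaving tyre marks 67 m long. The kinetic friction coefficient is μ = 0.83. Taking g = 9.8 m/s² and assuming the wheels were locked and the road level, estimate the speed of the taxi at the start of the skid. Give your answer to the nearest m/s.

Initial speed ≈ 33 m/s

Deceleration a = μg = 0.83 × 9.8 = 8.134 m/s².
v = √(2a·d) = √(2 × 8.134 × 67) = √1089.956 = 33.0145 m/s.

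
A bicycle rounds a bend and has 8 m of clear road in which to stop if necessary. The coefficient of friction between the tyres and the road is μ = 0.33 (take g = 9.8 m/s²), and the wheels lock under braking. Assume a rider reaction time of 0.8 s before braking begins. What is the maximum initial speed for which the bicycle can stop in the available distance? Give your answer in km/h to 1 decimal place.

a = μg = 0.33 × 9.8 = 3.234 m/s².
Stopping distance: v·t_r + v²/(2a) = 8 with t_r = 0.8 s and a = 3.234 m/s².
So v² + 5.174 v − 51.74 = 0.
Positive root: v = −a·t_r + √((a·t_r)² + 2a·d) = −2.587 + √(6.693 + 51.74) = 5.0571 m/s.
5.0571 m/s × 3.6 = 18.206 km/h.

Maximum speed ≈ 18.2 km/h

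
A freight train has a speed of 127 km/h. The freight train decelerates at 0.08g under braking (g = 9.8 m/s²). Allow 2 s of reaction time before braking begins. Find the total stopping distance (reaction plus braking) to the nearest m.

Total stopping distance ≈ 864 m

127 km/h ÷ 3.6 = 35.2778 m/s.
a = 0.08 × 9.8 = 0.784 m/s².
Reaction distance = v·t_r = 35.2778 × 2 = 70.556 m.
Braking distance = v²/(2a) = 35.2778² / (2 × 0.784) = 1244.523 / 1.568 = 793.701 m.
Total = 70.556 + 793.701 = 864.257 m.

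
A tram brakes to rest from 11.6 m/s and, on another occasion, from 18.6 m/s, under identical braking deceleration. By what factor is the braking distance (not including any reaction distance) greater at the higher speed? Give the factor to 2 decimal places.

Braking distance d = v²/(2a), so with a fixed, d ∝ v².
Factor = (18.6/11.6)² = 1.6034² = 2.5709.

Factor ≈ 2.57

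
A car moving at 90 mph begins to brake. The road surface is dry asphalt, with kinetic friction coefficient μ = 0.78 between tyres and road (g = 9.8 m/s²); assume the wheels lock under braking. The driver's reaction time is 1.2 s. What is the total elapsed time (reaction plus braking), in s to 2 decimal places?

Total time ≈ 6.46 s

90 mph × 0.44704 = 40.2336 m/s.
a = μg = 0.78 × 9.8 = 7.644 m/s².
Braking time = v/a = 40.2336 / 7.644 = 5.263 s.
Total = 1.2 + 5.263 = 6.463 s.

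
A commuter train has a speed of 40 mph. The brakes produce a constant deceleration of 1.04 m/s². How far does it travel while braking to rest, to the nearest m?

Braking distance ≈ 154 m

40 mph × 0.44704 = 17.8816 m/s.
Braking distance = v²/(2a) = 17.8816² / (2 × 1.040) = 319.752 / 2.080 = 153.727 m.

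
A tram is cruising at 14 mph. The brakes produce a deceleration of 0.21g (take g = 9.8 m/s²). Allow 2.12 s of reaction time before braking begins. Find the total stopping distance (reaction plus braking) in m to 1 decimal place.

Total stopping distance ≈ 22.8 m

14 mph × 0.44704 = 6.2586 m/s.
a = 0.21 × 9.8 = 2.058 m/s².
Reaction distance = v·t_r = 6.2586 × 2.12 = 13.268 m.
Braking distance = v²/(2a) = 6.2586² / (2 × 2.058) = 39.170 / 4.116 = 9.517 m.
Total = 13.268 + 9.517 = 22.785 m.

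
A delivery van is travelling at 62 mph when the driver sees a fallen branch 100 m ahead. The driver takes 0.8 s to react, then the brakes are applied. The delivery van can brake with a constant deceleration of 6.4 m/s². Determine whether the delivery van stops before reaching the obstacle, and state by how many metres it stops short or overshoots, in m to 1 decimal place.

62 mph × 0.44704 = 27.7165 m/s.
Reaction distance = 27.7165 × 0.8 = 22.173 m.
Braking distance = v²/(2a) = 768.204 / 12.800 = 60.016 m.
Total stopping distance = 22.173 + 60.016 = 82.189 m, vs 100 m available — it stops with 100 − 82.189 = 17.811 m to spare.

Yes — it stops 17.8 m short of the obstacle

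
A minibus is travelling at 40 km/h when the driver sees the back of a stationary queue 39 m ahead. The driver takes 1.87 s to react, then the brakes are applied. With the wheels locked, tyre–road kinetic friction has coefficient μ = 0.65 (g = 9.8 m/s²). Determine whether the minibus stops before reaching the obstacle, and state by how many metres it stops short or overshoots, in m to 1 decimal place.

40 km/h ÷ 3.6 = 11.1111 m/s.
a = μg = 0.65 × 9.8 = 6.370 m/s².
Reaction distance = 11.1111 × 1.87 = 20.778 m.
Braking distance = v²/(2a) = 123.457 / 12.740 = 9.691 m.
Total stopping distance = 20.778 + 9.691 = 30.469 m, vs 39 m available — it stops with 39 − 30.469 = 8.531 m to spare.

Yes — it stops 8.5 m short of the obstacle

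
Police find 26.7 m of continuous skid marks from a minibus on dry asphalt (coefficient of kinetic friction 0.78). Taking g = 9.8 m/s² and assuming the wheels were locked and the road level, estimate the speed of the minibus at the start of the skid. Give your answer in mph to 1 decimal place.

Initial speed ≈ 45.2 mph

Deceleration a = μg = 0.78 × 9.8 = 7.644 m/s².
v = √(2a·d) = √(2 × 7.644 × 26.7) = √408.190 = 20.2037 m/s.
= 20.2037 ÷ 0.44704 = 45.194 mph.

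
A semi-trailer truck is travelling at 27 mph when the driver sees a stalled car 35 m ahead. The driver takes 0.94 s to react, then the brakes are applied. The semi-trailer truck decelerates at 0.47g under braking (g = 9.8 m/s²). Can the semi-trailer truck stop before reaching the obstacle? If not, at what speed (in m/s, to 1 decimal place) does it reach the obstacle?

Yes — it stops about 7.8 m short of the obstacle, so it never reaches it

27 mph × 0.44704 = 12.0701 m/s.
a = 0.47 × 9.8 = 4.606 m/s².
Reaction distance = 12.0701 × 0.94 = 11.346 m.
Braking distance = v²/(2a) = 145.687 / 9.212 = 15.815 m.
Total stopping distance = 11.346 + 15.815 = 27.161 m, vs 35 m available — it stops with 35 − 27.161 = 7.839 m to spare.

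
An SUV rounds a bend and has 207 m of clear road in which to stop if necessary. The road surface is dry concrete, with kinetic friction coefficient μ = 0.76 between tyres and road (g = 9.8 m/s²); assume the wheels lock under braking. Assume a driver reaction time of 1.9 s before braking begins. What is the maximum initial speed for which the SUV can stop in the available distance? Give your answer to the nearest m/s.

Maximum speed ≈ 43 m/s

a = μg = 0.76 × 9.8 = 7.448 m/s².
Stopping distance: v·t_r + v²/(2a) = 207 with t_r = 1.9 s and a = 7.448 m/s².
So v² + 28.302 v − 3083.47 = 0.
Positive root: v = −a·t_r + √((a·t_r)² + 2a·d) = −14.151 + √(200.251 + 3083.47) = 43.1528 m/s.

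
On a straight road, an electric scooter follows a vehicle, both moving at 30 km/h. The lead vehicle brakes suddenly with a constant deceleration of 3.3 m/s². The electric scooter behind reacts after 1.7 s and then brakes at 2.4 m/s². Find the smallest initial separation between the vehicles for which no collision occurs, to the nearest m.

Minimum gap ≈ 18 m

30 km/h ÷ 3.6 = 8.3333 m/s.
Leader travels v²/(2a_L) = 69.444 / 6.600 = 10.522 m before stopping.
Follower covers v·t_r = 8.3333 × 1.7 = 14.167 m while reacting, then v²/(2a_F) = 69.444 / 4.800 = 14.468 m while braking, for a total of 14.167 + 14.468 = 28.635 m.
Since a_F ≤ a_L and the follower starts braking later, the follower is never slower than the leader, so the closest approach is when both have stopped.
Minimum gap = 28.635 − 10.522 = 18.113 m.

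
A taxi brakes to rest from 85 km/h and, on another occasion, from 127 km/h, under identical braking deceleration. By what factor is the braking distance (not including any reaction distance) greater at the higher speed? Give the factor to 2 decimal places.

Braking distance d = v²/(2a), so with a fixed, d ∝ v².
Factor = (127/85)² = 1.4941² = 2.2323.

Factor ≈ 2.23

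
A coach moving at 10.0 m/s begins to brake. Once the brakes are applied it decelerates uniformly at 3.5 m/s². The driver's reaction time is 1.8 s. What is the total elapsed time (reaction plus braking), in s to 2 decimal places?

Braking time = v/a = 10.0000 / 3.500 = 2.857 s.
Total = 1.8 + 2.857 = 4.657 s.

Total time ≈ 4.66 s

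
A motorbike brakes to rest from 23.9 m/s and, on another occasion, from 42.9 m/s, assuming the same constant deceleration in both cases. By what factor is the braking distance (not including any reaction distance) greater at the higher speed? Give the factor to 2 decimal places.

Braking distance d = v²/(2a), so with a fixed, d ∝ v².
Factor = (42.9/23.9)² = 1.7950² = 3.2220.

Factor ≈ 3.22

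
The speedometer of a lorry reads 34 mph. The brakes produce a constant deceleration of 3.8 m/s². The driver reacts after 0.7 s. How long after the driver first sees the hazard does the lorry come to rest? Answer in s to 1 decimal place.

34 mph × 0.44704 = 15.1994 m/s.
Braking time = v/a = 15.1994 / 3.800 = 4.000 s.
Total = 0.7 + 4.000 = 4.700 s.

Total time ≈ 4.7 s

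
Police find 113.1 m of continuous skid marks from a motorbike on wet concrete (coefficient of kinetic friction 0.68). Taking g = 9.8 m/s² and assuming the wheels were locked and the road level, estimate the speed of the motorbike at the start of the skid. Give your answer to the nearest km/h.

Deceleration a = μg = 0.68 × 9.8 = 6.664 m/s².
v = √(2a·d) = √(2 × 6.664 × 113.1) = √1507.397 = 38.8252 m/s.
= 38.8252 × 3.6 = 139.771 km/h.

Initial speed ≈ 140 km/h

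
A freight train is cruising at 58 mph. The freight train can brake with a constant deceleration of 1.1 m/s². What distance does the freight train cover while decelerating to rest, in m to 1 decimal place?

Braking distance ≈ 305.6 m

58 mph × 0.44704 = 25.9283 m/s.
Braking distance = v²/(2a) = 25.9283² / (2 × 1.100) = 672.277 / 2.200 = 305.580 m.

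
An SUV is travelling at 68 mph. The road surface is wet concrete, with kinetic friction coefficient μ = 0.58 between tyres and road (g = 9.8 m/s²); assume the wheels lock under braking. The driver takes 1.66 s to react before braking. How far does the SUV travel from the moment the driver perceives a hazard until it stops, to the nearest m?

68 mph × 0.44704 = 30.3987 m/s.
a = μg = 0.58 × 9.8 = 5.684 m/s².
Reaction distance = v·t_r = 30.3987 × 1.66 = 50.462 m.
Braking distance = v²/(2a) = 30.3987² / (2 × 5.684) = 924.081 / 11.368 = 81.288 m.
Total = 50.462 + 81.288 = 131.750 m.

Total stopping distance ≈ 132 m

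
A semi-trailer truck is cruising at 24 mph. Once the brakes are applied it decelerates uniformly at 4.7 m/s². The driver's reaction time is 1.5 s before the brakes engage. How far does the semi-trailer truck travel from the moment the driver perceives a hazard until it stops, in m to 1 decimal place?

24 mph × 0.44704 = 10.7290 m/s.
Reaction distance = v·t_r = 10.7290 × 1.5 = 16.093 m.
Braking distance = v²/(2a) = 10.7290² / (2 × 4.700) = 115.111 / 9.400 = 12.246 m.
Total = 16.093 + 12.246 = 28.339 m.

Total stopping distance ≈ 28.3 m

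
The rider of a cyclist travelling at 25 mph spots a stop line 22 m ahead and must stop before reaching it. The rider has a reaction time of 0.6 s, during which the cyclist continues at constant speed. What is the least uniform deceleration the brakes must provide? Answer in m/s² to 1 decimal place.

Required deceleration ≈ 4.1 m/s²

25 mph × 0.44704 = 11.1760 m/s.
Distance covered during reaction = 11.1760 × 0.6 = 6.706 m.
Distance available for braking: 22 − 6.706 = 15.294 m.
v² = 2a·d ⇒ a = v²/(2d) = 11.1760² / (2 × 15.294) = 124.903 / 30.588 = 4.0834 m/s².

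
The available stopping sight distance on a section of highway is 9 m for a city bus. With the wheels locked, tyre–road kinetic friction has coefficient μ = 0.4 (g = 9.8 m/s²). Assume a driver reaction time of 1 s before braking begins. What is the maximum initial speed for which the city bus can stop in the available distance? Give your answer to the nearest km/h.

Maximum speed ≈ 19 km/h

a = μg = 0.4 × 9.8 = 3.920 m/s².
Stopping distance: v·t_r + v²/(2a) = 9 with t_r = 1 s and a = 3.920 m/s².
So v² + 7.840 v − 70.56 = 0.
Positive root: v = −a·t_r + √((a·t_r)² + 2a·d) = −3.920 + √(15.366 + 70.56) = 5.3496 m/s.
5.3496 m/s × 3.6 = 19.259 km/h.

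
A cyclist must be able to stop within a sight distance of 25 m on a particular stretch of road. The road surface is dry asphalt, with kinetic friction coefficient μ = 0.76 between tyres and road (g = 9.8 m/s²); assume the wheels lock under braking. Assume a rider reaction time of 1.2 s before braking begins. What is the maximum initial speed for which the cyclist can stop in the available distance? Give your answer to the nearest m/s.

Maximum speed ≈ 12 m/s

a = μg = 0.76 × 9.8 = 7.448 m/s².
Stopping distance: v·t_r + v²/(2a) = 25 with t_r = 1.2 s and a = 7.448 m/s².
So v² + 17.875 v − 372.40 = 0.
Positive root: v = −a·t_r + √((a·t_r)² + 2a·d) = −8.938 + √(79.888 + 372.40) = 12.3291 m/s.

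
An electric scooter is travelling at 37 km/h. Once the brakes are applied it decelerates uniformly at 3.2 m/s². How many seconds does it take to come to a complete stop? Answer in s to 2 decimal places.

Braking time ≈ 3.21 s

37 km/h ÷ 3.6 = 10.2778 m/s.
Braking time = v/a = 10.2778 / 3.200 = 3.212 s.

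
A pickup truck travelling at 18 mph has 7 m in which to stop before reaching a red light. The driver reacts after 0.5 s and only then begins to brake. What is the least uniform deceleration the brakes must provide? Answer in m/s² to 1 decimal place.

Required deceleration ≈ 10.9 m/s²

18 mph × 0.44704 = 8.0467 m/s.
Distance covered during reaction = 8.0467 × 0.5 = 4.023 m.
Distance available for braking: 7 − 4.023 = 2.977 m.
v² = 2a·d ⇒ a = v²/(2d) = 8.0467² / (2 × 2.977) = 64.749 / 5.954 = 10.8749 m/s².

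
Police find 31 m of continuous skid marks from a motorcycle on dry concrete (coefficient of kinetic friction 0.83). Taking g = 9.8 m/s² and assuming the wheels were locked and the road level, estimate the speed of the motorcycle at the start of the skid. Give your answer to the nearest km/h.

Initial speed ≈ 81 km/h

Deceleration a = μg = 0.83 × 9.8 = 8.134 m/s².
v = √(2a·d) = √(2 × 8.134 × 31) = √504.308 = 22.4568 m/s.
= 22.4568 × 3.6 = 80.844 km/h.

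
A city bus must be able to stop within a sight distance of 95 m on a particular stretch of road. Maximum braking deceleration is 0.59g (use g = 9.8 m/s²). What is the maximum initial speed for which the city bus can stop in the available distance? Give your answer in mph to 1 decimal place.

Maximum speed ≈ 74.1 mph

a = 0.59 × 9.8 = 5.782 m/s².
v²/(2a) = d ⇒ v = √(2 × 5.782 × 95) = √1098.58 = 33.1448 m/s.
33.1448 m/s ÷ 0.44704 = 74.143 mph.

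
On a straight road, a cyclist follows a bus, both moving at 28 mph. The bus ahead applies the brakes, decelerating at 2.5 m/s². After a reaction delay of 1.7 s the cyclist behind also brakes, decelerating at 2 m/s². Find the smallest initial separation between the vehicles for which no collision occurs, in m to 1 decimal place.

28 mph × 0.44704 = 12.5171 m/s.
Leader travels v²/(2a_L) = 156.678 / 5.000 = 31.336 m before stopping.
Follower covers v·t_r = 12.5171 × 1.7 = 21.279 m while reacting, then v²/(2a_F) = 156.678 / 4.000 = 39.169 m while braking, for a total of 21.279 + 39.169 = 60.448 m.
Since a_F ≤ a_L and the follower starts braking later, the follower is never slower than the leader, so the closest approach is when both have stopped.
Minimum gap = 60.448 − 31.336 = 29.112 m.

Minimum gap ≈ 29.1 m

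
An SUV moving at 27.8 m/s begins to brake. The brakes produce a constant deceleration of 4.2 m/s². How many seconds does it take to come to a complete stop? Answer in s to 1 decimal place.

Braking time ≈ 6.6 s

Braking time = v/a = 27.8000 / 4.200 = 6.619 s.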